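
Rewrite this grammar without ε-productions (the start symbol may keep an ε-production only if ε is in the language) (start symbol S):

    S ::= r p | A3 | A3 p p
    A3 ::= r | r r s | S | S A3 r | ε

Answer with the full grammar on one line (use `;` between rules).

Nullable set = {A3, S}.
ε ∈ L(G) since S is nullable, so keep S → ε.
Add the nullable-subset variants: S → A3 p p gives A3 p p | p p. A3 → S A3 r gives S A3 r | S r | A3 r.

S ::= r p | A3 | A3 p p | p p | ε; A3 ::= r | r r s | S | S A3 r | S r | A3 r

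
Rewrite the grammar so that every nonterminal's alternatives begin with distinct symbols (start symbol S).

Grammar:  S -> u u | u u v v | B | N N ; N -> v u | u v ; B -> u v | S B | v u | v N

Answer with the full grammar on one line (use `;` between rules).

S -> B | N N | u u S'; N -> v u | u v; B -> u v | S B | v B'; S' -> ε | v v; B' -> u | N

S has alternatives sharing prefix 'u u': factor to S → u u S' with S' → ε | v v.
B has alternatives sharing prefix 'v': factor to B → v B' with B' → u | N.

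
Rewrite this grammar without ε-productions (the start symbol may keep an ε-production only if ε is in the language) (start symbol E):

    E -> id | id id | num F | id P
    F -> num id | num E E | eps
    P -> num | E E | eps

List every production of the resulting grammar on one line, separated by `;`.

Nullable nonterminals: {F, P}.
ε ∉ L(G), so no ε-production is kept.
Expand every rule over subsets of its nullable positions: E → num F gives num F | num.

E -> id | id id | num F | num | id P; F -> num id | num E E; P -> num | E E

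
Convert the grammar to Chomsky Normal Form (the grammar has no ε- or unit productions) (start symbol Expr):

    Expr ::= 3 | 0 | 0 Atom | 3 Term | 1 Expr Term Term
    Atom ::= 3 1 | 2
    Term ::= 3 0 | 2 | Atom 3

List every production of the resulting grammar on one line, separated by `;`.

Introduce a nonterminal for each terminal appearing in a rule of length ≥ 2: X1 → 0, X2 → 3, X3 → 1.
Binarize each right-hand side of length ≥ 3 by chaining fresh nonterminals (Y1, Y2, …): affected rules were Expr → X3 Expr Term Term.

Expr ::= 3 | 0 | X1 Atom | X2 Term | X3 Y1; Atom ::= X2 X3 | 2; Term ::= X2 X1 | 2 | Atom X2; X1 ::= 0; X2 ::= 3; X3 ::= 1; Y1 ::= Expr Y2; Y2 ::= Term Term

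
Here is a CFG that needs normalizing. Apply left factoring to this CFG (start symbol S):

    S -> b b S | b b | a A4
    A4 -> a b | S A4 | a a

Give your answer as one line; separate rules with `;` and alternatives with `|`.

S -> a A4 | b b S'; A4 -> S A4 | a A4'; S' -> S | ε; A4' -> b | a

S has alternatives sharing prefix 'b b': factor to S → b b S' with S' → S | ε.
A4 has alternatives sharing prefix 'a': factor to A4 → a A4' with A4' → b | a.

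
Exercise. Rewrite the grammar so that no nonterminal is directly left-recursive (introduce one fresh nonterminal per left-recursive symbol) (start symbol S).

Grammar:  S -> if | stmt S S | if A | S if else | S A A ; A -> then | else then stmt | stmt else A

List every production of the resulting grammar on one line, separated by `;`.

S -> if S' | stmt S S S' | if A S'; A -> then | else then stmt | stmt else A; S' -> if else S' | A A S' | ε

Left recursion appears on S.
For S: α = {if else, A A}, β = {if, stmt S S, if A}. Rewrite as S → β S' and S' → α S' | ε.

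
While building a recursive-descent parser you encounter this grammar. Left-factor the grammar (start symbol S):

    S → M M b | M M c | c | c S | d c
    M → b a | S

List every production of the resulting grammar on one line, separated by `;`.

S → d c | M M S' | c S''; M → b a | S; S' → b | c; S'' → ε | S

S has alternatives sharing prefix 'M M': factor to S → M M S' with S' → b | c.
S has alternatives sharing prefix 'c': factor to S → c S'' with S'' → ε | S.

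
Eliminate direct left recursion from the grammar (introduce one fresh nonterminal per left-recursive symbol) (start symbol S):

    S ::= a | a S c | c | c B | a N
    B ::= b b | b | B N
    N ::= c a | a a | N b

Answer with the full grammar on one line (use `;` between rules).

B, N are directly left-recursive.
For B: α = {N}, β = {b b, b}. Rewrite as B → β B' and B' → α B' | ε.
For N: α = {b}, β = {c a, a a}. Rewrite as N → β N' and N' → α N' | ε.

S ::= a | a S c | c | c B | a N; B ::= b b B' | b B'; N ::= c a N' | a a N'; B' ::= N B' | ε; N' ::= b N' | ε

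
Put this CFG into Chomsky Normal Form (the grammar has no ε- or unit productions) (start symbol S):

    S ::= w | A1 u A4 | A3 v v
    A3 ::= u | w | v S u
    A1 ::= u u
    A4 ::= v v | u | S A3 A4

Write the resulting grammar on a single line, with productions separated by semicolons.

S ::= w | A1 Y1 | A3 Y2; A3 ::= u | w | X2 Y3; A1 ::= X1 X1; A4 ::= X2 X2 | u | S Y4; X1 ::= u; X2 ::= v; Y1 ::= X1 A4; Y2 ::= X2 X2; Y3 ::= S X1; Y4 ::= A3 A4

Introduce a nonterminal for each terminal appearing in a rule of length ≥ 2: X1 → u, X2 → v.
Binarize each right-hand side of length ≥ 3 by chaining fresh nonterminals (Y1, Y2, …): affected rules were S → A1 X1 A4; S → A3 X2 X2; A3 → X2 S X1; A4 → S A3 A4.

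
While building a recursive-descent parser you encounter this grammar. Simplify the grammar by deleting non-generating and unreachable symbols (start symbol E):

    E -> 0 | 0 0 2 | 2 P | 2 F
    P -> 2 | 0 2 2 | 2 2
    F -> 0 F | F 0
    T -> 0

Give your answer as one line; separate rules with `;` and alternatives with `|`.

Generating nonterminals: {E, P, T}.
Reachable from E after that: {E, P}.
Removed useless symbols: {F, T} and every production mentioning them.

E -> 0 | 0 0 2 | 2 P; P -> 2 | 0 2 2 | 2 2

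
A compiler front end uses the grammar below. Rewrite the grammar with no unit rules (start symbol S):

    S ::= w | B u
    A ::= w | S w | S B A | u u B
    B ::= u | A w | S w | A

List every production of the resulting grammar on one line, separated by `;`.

S ::= w | B u; A ::= w | S w | S B A | u u B; B ::= u | A w | S w | w | S B A | u u B

Unit pairs: B ⇒* {A}.
For each unit pair (A, B), copy every non-unit production of B to A, then drop all unit productions.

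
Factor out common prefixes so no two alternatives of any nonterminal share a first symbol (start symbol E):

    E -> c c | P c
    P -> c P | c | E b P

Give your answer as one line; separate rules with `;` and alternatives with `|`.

P has alternatives sharing prefix 'c': factor to P → c P' with P' → P | ε.

E -> c c | P c; P -> E b P | c P'; P' -> P | ε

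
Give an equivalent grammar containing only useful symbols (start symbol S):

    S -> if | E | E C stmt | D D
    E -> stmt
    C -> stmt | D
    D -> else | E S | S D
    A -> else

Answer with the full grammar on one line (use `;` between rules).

S -> if | E | E C stmt | D D; E -> stmt; C -> stmt | D; D -> else | E S | S D

Generating nonterminals: {A, C, D, E, S}.
Reachable from S after that: {C, D, E, S}.
Removed useless symbols: {A} and every production mentioning them.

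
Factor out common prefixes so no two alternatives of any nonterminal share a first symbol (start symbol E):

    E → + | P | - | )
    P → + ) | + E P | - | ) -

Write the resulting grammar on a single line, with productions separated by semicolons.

P has alternatives sharing prefix '+': factor to P → + P' with P' → ) | E P.

E → + | P | - | ); P → - | ) - | + P'; P' → ) | E P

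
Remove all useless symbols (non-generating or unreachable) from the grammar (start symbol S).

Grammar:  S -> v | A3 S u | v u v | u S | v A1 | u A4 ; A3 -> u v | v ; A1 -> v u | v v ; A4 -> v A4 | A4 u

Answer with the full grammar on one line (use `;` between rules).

S -> v | A3 S u | v u v | u S | v A1; A3 -> u v | v; A1 -> v u | v v

Generating nonterminals: {A1, A3, S}.
Reachable from S after that: {A1, A3, S}.
Removed useless symbols: {A4} and every production mentioning them.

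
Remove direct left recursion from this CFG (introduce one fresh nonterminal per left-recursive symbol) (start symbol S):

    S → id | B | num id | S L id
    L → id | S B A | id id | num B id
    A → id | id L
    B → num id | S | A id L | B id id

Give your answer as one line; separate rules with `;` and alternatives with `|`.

Left recursion appears on S, B.
For S: α = {L id}, β = {id, B, num id}. Rewrite as S → β S' and S' → α S' | ε.
For B: α = {id id}, β = {num id, S, A id L}. Rewrite as B → β B' and B' → α B' | ε.

S → id S' | B S' | num id S'; L → id | S B A | id id | num B id; A → id | id L; B → num id B' | S B' | A id L B'; S' → L id S' | ε; B' → id id B' | ε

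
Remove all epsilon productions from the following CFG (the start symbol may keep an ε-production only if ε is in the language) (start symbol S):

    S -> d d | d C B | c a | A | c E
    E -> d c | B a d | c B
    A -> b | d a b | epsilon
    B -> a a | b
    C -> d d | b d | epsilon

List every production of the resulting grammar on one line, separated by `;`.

Nullable set = {A, C, S}.
ε ∈ L(G) since S is nullable, so keep S → ε.
For each production, add variants omitting each subset of nullable occurrences: S → d C B gives d C B | d B.

S -> d d | d C B | d B | c a | A | c E | ε; E -> d c | B a d | c B; A -> b | d a b; B -> a a | b; C -> d d | b d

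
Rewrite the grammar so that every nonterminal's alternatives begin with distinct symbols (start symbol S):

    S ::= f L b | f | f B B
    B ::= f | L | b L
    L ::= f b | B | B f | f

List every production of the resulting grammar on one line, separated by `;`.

S has alternatives sharing prefix 'f': factor to S → f S' with S' → L b | ε | B B.
L has alternatives sharing prefix 'f': factor to L → f L' with L' → b | ε.
L has alternatives sharing prefix 'B': factor to L → B L'' with L'' → ε | f.

S ::= f S'; B ::= f | L | b L; L ::= f L' | B L''; S' ::= L b | ε | B B; L' ::= b | ε; L'' ::= ε | f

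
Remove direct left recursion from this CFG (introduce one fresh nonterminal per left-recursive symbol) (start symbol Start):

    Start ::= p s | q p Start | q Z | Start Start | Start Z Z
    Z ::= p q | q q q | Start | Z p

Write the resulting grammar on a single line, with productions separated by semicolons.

Start, Z are directly left-recursive.
For Start: α = {Start, Z Z}, β = {p s, q p Start, q Z}. Rewrite as Start → β Start1 and Start1 → α Start1 | ε.
For Z: α = {p}, β = {p q, q q q, Start}. Rewrite as Z → β Z1 and Z1 → α Z1 | ε.

Start ::= p s Start1 | q p Start Start1 | q Z Start1; Z ::= p q Z1 | q q q Z1 | Start Z1; Start1 ::= Start Start1 | Z Z Start1 | ε; Z1 ::= p Z1 | ε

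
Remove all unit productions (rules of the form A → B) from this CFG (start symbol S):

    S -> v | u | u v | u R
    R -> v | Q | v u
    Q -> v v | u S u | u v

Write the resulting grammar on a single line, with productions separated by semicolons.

Unit pairs: R ⇒* {Q}.
For every A with A ⇒* B via unit rules, add B's non-unit alternatives to A; then delete every rule of the form X → Y.

S -> v | u | u v | u R; R -> v v | u S u | u v | v | v u; Q -> v v | u S u | u v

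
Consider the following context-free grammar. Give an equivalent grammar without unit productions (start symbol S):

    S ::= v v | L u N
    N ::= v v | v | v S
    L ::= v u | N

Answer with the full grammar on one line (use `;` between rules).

Unit pairs: L ⇒* {N}.
For every A with A ⇒* B via unit rules, add B's non-unit alternatives to A; then delete every rule of the form X → Y.

S ::= v v | L u N; N ::= v v | v | v S; L ::= v u | v v | v | v S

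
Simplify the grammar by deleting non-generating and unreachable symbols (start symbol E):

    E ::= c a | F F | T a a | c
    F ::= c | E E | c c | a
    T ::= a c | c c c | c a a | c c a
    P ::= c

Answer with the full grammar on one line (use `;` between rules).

E ::= c a | F F | T a a | c; F ::= c | E E | c c | a; T ::= a c | c c c | c a a | c c a

Generating nonterminals: {E, F, P, T}.
Reachable from E after that: {E, F, T}.
Removed useless symbols: {P} and every production mentioning them.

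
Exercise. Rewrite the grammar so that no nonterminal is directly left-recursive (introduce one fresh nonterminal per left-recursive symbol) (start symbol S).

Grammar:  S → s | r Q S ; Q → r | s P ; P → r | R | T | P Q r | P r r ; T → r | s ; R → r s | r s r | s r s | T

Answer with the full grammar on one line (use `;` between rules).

S → s | r Q S; Q → r | s P; P → r P' | R P' | T P'; T → r | s; R → r s | r s r | s r s | T; P' → Q r P' | r r P' | ε

Left recursion appears on P.
For P: α = {Q r, r r}, β = {r, R, T}. Rewrite as P → β P' and P' → α P' | ε.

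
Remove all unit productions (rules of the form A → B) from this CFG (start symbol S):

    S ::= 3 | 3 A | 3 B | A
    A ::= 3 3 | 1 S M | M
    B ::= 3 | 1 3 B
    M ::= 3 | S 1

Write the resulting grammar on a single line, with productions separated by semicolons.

Unit pairs: A ⇒* {M}; S ⇒* {A, M}.
For every A with A ⇒* B via unit rules, add B's non-unit alternatives to A; then delete every rule of the form X → Y.

S ::= 3 | 3 A | 3 B | 3 3 | 1 S M | S 1; A ::= 3 3 | 1 S M | 3 | S 1; B ::= 3 | 1 3 B; M ::= 3 | S 1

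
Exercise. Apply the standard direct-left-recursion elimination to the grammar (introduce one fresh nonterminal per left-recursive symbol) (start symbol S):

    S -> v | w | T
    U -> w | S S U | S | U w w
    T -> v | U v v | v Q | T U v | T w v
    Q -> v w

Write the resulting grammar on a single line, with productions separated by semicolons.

Directly left-recursive nonterminals: U, T.
For U: α = {w w}, β = {w, S S U, S}. Rewrite as U → β U' and U' → α U' | ε.
For T: α = {U v, w v}, β = {v, U v v, v Q}. Rewrite as T → β T' and T' → α T' | ε.

S -> v | w | T; U -> w U' | S S U U' | S U'; T -> v T' | U v v T' | v Q T'; Q -> v w; U' -> w w U' | ε; T' -> U v T' | w v T' | ε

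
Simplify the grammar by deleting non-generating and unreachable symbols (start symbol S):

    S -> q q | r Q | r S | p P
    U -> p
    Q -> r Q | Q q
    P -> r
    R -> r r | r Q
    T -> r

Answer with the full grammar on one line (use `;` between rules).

Generating nonterminals: {P, R, S, T, U}.
Reachable from S after that: {P, S}.
Removed useless symbols: {Q, R, T, U} and every production mentioning them.

S -> q q | r S | p P; P -> r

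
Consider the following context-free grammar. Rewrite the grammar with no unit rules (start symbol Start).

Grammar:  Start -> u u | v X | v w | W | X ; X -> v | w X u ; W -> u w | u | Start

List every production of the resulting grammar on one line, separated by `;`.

Unit pairs: Start ⇒* {W, X}; W ⇒* {Start, X}.
For each unit pair (A, B), copy every non-unit production of B to A, then drop all unit productions.

Start -> u u | v X | v w | v | w X u | u w | u; X -> v | w X u; W -> u u | v X | v w | v | w X u | u w | u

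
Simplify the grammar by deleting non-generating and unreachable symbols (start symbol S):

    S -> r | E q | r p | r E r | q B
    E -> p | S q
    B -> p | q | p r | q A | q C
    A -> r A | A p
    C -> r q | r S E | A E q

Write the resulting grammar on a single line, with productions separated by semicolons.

S -> r | E q | r p | r E r | q B; E -> p | S q; B -> p | q | p r | q C; C -> r q | r S E

Generating nonterminals: {B, C, E, S}.
Reachable from S after that: {B, C, E, S}.
Removed useless symbols: {A} and every production mentioning them.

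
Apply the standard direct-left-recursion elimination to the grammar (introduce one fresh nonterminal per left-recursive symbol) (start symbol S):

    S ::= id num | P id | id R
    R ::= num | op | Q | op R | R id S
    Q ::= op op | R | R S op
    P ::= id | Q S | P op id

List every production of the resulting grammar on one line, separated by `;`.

S ::= id num | P id | id R; R ::= num R' | op R' | Q R' | op R R'; Q ::= op op | R | R S op; P ::= id P' | Q S P'; R' ::= id S R' | ε; P' ::= op id P' | ε

R, P are directly left-recursive.
For R: α = {id S}, β = {num, op, Q, op R}. Rewrite as R → β R' and R' → α R' | ε.
For P: α = {op id}, β = {id, Q S}. Rewrite as P → β P' and P' → α P' | ε.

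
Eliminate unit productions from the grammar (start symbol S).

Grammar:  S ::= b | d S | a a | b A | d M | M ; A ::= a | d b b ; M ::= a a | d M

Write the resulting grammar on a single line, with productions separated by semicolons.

S ::= b | d S | a a | b A | d M; A ::= a | d b b; M ::= a a | d M

Unit pairs: S ⇒* {M}.
Replace each nonterminal's rules with the union of the non-unit rules of every nonterminal it unit-derives.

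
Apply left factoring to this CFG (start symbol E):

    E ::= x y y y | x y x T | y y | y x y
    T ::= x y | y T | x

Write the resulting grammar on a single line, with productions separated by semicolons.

E has alternatives sharing prefix 'x y': factor to E → x y E' with E' → y y | x T.
E has alternatives sharing prefix 'y': factor to E → y E'' with E'' → y | x y.
T has alternatives sharing prefix 'x': factor to T → x T' with T' → y | ε.

E ::= x y E' | y E''; T ::= y T | x T'; E' ::= y y | x T; E'' ::= y | x y; T' ::= y | ε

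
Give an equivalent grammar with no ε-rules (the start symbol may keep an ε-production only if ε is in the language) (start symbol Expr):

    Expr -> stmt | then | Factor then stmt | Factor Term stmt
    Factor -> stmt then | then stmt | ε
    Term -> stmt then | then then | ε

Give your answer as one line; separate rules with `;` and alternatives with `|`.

Nullable set = {Factor, Term}.
ε ∉ L(G), so no ε-production is kept.
For each production, add variants omitting each subset of nullable occurrences: Expr → Factor then stmt gives Factor then stmt | then stmt. Expr → Factor Term stmt gives Factor Term stmt | Factor stmt | Term stmt.

Expr -> stmt | then | Factor then stmt | then stmt | Factor Term stmt | Factor stmt | Term stmt; Factor -> stmt then | then stmt; Term -> stmt then | then then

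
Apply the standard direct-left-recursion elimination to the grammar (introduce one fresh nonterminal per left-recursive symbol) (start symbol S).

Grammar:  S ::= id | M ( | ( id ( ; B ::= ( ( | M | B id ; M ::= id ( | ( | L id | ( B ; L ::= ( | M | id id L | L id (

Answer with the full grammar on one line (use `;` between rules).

Left recursion appears on B, L.
For B: α = {id}, β = {( (, M}. Rewrite as B → β B' and B' → α B' | ε.
For L: α = {id (}, β = {(, M, id id L}. Rewrite as L → β L' and L' → α L' | ε.

S ::= id | M ( | ( id (; B ::= ( ( B' | M B'; M ::= id ( | ( | L id | ( B; L ::= ( L' | M L' | id id L L'; B' ::= id B' | ε; L' ::= id ( L' | ε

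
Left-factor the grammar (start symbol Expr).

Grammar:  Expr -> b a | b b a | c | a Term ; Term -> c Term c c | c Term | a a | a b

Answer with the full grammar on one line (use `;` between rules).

Expr -> c | a Term | b Expr1; Term -> c Term Term1 | a Term2; Expr1 -> a | b a; Term1 -> c c | ε; Term2 -> a | b

Expr has alternatives sharing prefix 'b': factor to Expr → b Expr1 with Expr1 → a | b a.
Term has alternatives sharing prefix 'c Term': factor to Term → c Term Term1 with Term1 → c c | ε.
Term has alternatives sharing prefix 'a': factor to Term → a Term2 with Term2 → a | b.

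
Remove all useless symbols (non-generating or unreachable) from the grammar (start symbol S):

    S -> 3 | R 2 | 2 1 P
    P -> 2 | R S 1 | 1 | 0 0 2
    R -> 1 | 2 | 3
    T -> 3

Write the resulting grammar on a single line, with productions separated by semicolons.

Generating nonterminals: {P, R, S, T}.
Reachable from S after that: {P, R, S}.
Removed useless symbols: {T} and every production mentioning them.

S -> 3 | R 2 | 2 1 P; P -> 2 | R S 1 | 1 | 0 0 2; R -> 1 | 2 | 3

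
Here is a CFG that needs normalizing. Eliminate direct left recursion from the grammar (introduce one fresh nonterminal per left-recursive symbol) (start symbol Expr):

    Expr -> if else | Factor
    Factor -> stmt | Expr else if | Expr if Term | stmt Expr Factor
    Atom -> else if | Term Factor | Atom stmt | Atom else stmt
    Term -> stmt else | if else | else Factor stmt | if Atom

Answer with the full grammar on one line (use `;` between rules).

Left recursion appears on Atom.
For Atom: α = {stmt, else stmt}, β = {else if, Term Factor}. Rewrite as Atom → β Atom1 and Atom1 → α Atom1 | ε.

Expr -> if else | Factor; Factor -> stmt | Expr else if | Expr if Term | stmt Expr Factor; Atom -> else if Atom1 | Term Factor Atom1; Term -> stmt else | if else | else Factor stmt | if Atom; Atom1 -> stmt Atom1 | else stmt Atom1 | ε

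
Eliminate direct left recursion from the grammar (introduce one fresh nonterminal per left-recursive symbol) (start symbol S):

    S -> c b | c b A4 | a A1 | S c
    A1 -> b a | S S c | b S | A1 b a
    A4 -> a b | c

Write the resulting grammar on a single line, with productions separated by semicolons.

S, A1 are directly left-recursive.
For S: α = {c}, β = {c b, c b A4, a A1}. Rewrite as S → β S' and S' → α S' | ε.
For A1: α = {b a}, β = {b a, S S c, b S}. Rewrite as A1 → β A1' and A1' → α A1' | ε.

S -> c b S' | c b A4 S' | a A1 S'; A1 -> b a A1' | S S c A1' | b S A1'; A4 -> a b | c; S' -> c S' | epsilon; A1' -> b a A1' | epsilon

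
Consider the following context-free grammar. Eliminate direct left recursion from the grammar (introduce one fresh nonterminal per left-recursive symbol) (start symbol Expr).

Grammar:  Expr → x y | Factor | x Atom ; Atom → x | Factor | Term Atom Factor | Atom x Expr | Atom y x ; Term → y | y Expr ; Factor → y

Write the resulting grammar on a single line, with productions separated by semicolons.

Expr → x y | Factor | x Atom; Atom → x Atom1 | Factor Atom1 | Term Atom Factor Atom1; Term → y | y Expr; Factor → y; Atom1 → x Expr Atom1 | y x Atom1 | ε

Atom is directly left-recursive.
For Atom: α = {x Expr, y x}, β = {x, Factor, Term Atom Factor}. Rewrite as Atom → β Atom1 and Atom1 → α Atom1 | ε.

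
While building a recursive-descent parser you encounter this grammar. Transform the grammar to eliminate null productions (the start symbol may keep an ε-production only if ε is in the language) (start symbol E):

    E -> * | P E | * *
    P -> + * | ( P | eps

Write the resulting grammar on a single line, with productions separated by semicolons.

E -> * | P E | * *; P -> + * | ( P | (

Nullable set = {P}.
ε ∉ L(G), so no ε-production is kept.
For each production, add variants omitting each subset of nullable occurrences: P → ( P gives ( P | (.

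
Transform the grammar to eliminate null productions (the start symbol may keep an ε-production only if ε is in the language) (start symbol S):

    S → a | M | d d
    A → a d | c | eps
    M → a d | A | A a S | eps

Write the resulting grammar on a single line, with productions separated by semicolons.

S → a | M | d d | ε; A → a d | c; M → a d | A | A a S | A a | a S | a

The nullable symbols are {A, M, S}.
ε ∈ L(G) since S is nullable, so keep S → ε.
For each production, add variants omitting each subset of nullable occurrences: M → A a S gives A a S | A a | a S | a.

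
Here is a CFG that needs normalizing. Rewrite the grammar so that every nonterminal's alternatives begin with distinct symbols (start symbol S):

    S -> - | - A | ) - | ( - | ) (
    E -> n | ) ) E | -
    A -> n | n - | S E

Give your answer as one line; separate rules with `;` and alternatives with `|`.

S -> ( - | - S' | ) S''; E -> n | ) ) E | -; A -> S E | n A'; S' -> ε | A; S'' -> - | (; A' -> ε | -

S has alternatives sharing prefix '-': factor to S → - S' with S' → ε | A.
S has alternatives sharing prefix ')': factor to S → ) S'' with S'' → - | (.
A has alternatives sharing prefix 'n': factor to A → n A' with A' → ε | -.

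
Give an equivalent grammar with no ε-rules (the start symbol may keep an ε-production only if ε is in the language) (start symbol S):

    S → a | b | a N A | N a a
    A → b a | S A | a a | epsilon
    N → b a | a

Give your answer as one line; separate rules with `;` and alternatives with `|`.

The nullable symbols are {A}.
ε ∉ L(G), so no ε-production is kept.
Add the nullable-subset variants: S → a N A gives a N A | a N. A → S A gives S A | S.

S → a | b | a N A | a N | N a a; A → b a | S A | S | a a; N → b a | a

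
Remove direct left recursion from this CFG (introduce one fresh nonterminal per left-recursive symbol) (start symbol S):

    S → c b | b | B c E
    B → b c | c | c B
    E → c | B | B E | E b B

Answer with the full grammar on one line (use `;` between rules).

Left recursion appears on E.
For E: α = {b B}, β = {c, B, B E}. Rewrite as E → β E' and E' → α E' | ε.

S → c b | b | B c E; B → b c | c | c B; E → c E' | B E' | B E E'; E' → b B E' | ε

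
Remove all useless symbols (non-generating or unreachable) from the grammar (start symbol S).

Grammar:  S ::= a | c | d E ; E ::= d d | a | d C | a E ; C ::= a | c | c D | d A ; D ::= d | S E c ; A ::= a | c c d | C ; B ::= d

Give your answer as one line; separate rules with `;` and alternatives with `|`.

Generating nonterminals: {A, B, C, D, E, S}.
Reachable from S after that: {A, C, D, E, S}.
Removed useless symbols: {B} and every production mentioning them.

S ::= a | c | d E; E ::= d d | a | d C | a E; C ::= a | c | c D | d A; D ::= d | S E c; A ::= a | c c d | C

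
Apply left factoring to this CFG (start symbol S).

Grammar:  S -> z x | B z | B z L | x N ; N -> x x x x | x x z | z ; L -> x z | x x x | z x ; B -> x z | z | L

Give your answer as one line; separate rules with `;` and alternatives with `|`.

S has alternatives sharing prefix 'B z': factor to S → B z S' with S' → ε | L.
N has alternatives sharing prefix 'x x': factor to N → x x N' with N' → x x | z.
L has alternatives sharing prefix 'x': factor to L → x L' with L' → z | x x.

S -> z x | x N | B z S'; N -> z | x x N'; L -> z x | x L'; B -> x z | z | L; S' -> ε | L; N' -> x x | z; L' -> z | x x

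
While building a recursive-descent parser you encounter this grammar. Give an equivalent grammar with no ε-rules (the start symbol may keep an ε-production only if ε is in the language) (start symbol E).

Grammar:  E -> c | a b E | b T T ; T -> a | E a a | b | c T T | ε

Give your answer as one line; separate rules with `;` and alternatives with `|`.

E -> c | a b E | b T T | b T | b; T -> a | E a a | b | c T T | c T | c

The nullable symbols are {T}.
ε ∉ L(G), so no ε-production is kept.
Add the nullable-subset variants: E → b T T gives b T T | b T | b. T → c T T gives c T T | c T | c.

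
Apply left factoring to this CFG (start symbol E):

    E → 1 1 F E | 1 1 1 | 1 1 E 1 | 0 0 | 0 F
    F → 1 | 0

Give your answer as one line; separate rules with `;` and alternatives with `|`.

E → 1 1 E' | 0 E''; F → 1 | 0; E' → F E | 1 | E 1; E'' → 0 | F

E has alternatives sharing prefix '1 1': factor to E → 1 1 E' with E' → F E | 1 | E 1.
E has alternatives sharing prefix '0': factor to E → 0 E'' with E'' → 0 | F.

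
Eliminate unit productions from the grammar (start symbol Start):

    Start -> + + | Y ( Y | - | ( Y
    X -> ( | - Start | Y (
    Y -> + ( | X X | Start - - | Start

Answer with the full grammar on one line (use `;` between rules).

Unit pairs: Y ⇒* {Start}.
For each unit pair (A, B), copy every non-unit production of B to A, then drop all unit productions.

Start -> + + | Y ( Y | - | ( Y; X -> ( | - Start | Y (; Y -> + + | Y ( Y | - | ( Y | + ( | X X | Start - -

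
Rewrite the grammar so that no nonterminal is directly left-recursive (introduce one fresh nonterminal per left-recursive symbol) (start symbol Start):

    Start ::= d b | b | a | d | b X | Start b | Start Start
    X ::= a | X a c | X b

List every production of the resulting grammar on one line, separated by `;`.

Directly left-recursive nonterminals: Start, X.
For Start: α = {b, Start}, β = {d b, b, a, d, b X}. Rewrite as Start → β Start1 and Start1 → α Start1 | ε.
For X: α = {a c, b}, β = {a}. Rewrite as X → β X1 and X1 → α X1 | ε.

Start ::= d b Start1 | b Start1 | a Start1 | d Start1 | b X Start1; X ::= a X1; Start1 ::= b Start1 | Start Start1 | ε; X1 ::= a c X1 | b X1 | ε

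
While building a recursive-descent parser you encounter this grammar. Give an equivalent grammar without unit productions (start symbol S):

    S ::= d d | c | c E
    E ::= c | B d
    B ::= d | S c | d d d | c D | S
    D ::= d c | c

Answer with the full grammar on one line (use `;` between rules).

S ::= d d | c | c E; E ::= c | B d; B ::= d | S c | d d d | c D | d d | c | c E; D ::= d c | c

Unit pairs: B ⇒* {S}.
For each unit pair (A, B), copy every non-unit production of B to A, then drop all unit productions.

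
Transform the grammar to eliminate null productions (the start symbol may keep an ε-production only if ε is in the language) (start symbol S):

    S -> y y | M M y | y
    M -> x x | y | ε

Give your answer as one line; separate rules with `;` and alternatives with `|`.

S -> y y | M M y | M y | y; M -> x x | y

Nullable set = {M}.
ε ∉ L(G), so no ε-production is kept.
Add the nullable-subset variants: S → M M y gives M M y | M y | y.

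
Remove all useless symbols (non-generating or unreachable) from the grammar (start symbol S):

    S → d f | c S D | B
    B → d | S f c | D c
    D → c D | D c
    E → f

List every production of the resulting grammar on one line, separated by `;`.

S → d f | B; B → d | S f c

Generating nonterminals: {B, E, S}.
Reachable from S after that: {B, S}.
Removed useless symbols: {D, E} and every production mentioning them.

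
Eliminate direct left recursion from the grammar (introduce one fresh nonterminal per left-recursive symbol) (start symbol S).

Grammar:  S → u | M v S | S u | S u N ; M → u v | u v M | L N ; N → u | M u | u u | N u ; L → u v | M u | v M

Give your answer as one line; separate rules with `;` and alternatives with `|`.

Left recursion appears on S, N.
For S: α = {u, u N}, β = {u, M v S}. Rewrite as S → β S' and S' → α S' | ε.
For N: α = {u}, β = {u, M u, u u}. Rewrite as N → β N' and N' → α N' | ε.

S → u S' | M v S S'; M → u v | u v M | L N; N → u N' | M u N' | u u N'; L → u v | M u | v M; S' → u S' | u N S' | epsilon; N' → u N' | epsilon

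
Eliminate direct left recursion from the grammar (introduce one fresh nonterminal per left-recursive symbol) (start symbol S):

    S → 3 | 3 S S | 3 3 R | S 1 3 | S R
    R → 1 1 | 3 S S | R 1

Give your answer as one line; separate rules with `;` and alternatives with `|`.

S → 3 S' | 3 S S S' | 3 3 R S'; R → 1 1 R' | 3 S S R'; S' → 1 3 S' | R S' | ε; R' → 1 R' | ε

Left recursion appears on S, R.
For S: α = {1 3, R}, β = {3, 3 S S, 3 3 R}. Rewrite as S → β S' and S' → α S' | ε.
For R: α = {1}, β = {1 1, 3 S S}. Rewrite as R → β R' and R' → α R' | ε.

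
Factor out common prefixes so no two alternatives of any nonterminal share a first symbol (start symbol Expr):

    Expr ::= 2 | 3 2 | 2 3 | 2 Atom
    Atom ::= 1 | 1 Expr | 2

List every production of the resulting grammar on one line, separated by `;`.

Expr has alternatives sharing prefix '2': factor to Expr → 2 Expr1 with Expr1 → ε | 3 | Atom.
Atom has alternatives sharing prefix '1': factor to Atom → 1 Atom1 with Atom1 → ε | Expr.

Expr ::= 3 2 | 2 Expr1; Atom ::= 2 | 1 Atom1; Expr1 ::= ε | 3 | Atom; Atom1 ::= ε | Expr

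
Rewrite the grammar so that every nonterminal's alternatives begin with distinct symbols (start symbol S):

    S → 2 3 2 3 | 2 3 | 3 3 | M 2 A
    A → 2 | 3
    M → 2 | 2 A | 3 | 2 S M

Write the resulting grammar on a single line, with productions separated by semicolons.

S → 3 3 | M 2 A | 2 3 S'; A → 2 | 3; M → 3 | 2 M'; S' → 2 3 | ε; M' → ε | A | S M

S has alternatives sharing prefix '2 3': factor to S → 2 3 S' with S' → 2 3 | ε.
M has alternatives sharing prefix '2': factor to M → 2 M' with M' → ε | A | S M.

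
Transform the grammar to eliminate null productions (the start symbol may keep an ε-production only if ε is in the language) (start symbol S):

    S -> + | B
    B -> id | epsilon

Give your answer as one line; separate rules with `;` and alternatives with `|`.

S -> + | B | epsilon; B -> id

Nullable set = {B, S}.
ε ∈ L(G) since S is nullable, so keep S → ε.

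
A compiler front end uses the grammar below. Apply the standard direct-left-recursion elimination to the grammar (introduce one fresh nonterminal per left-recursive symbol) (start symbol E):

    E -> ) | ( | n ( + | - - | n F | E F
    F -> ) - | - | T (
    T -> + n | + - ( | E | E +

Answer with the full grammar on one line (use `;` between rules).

E is directly left-recursive.
For E: α = {F}, β = {), (, n ( +, - -, n F}. Rewrite as E → β E' and E' → α E' | ε.

E -> ) E' | ( E' | n ( + E' | - - E' | n F E'; F -> ) - | - | T (; T -> + n | + - ( | E | E +; E' -> F E' | ε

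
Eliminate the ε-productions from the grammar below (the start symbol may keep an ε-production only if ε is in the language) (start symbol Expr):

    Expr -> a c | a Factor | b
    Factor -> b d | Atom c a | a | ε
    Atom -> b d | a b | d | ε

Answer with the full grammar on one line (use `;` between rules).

Expr -> a c | a Factor | a | b; Factor -> b d | Atom c a | c a | a; Atom -> b d | a b | d

The nullable symbols are {Atom, Factor}.
ε ∉ L(G), so no ε-production is kept.
Expand every rule over subsets of its nullable positions: Expr → a Factor gives a Factor | a. Factor → Atom c a gives Atom c a | c a.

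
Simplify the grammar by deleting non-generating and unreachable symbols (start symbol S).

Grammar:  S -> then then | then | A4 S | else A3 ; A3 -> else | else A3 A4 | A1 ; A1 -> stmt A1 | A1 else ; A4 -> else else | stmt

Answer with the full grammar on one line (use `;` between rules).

Generating nonterminals: {A3, A4, S}.
Reachable from S after that: {A3, A4, S}.
Removed useless symbols: {A1} and every production mentioning them.

S -> then then | then | A4 S | else A3; A3 -> else | else A3 A4; A4 -> else else | stmt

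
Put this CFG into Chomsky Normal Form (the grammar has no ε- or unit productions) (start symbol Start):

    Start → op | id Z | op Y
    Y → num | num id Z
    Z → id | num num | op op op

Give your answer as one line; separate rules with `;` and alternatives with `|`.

Introduce a nonterminal for each terminal appearing in a rule of length ≥ 2: X1 → id, X2 → op, X3 → num.
Binarize each right-hand side of length ≥ 3 by chaining fresh nonterminals (Y1, Y2, …): affected rules were Y → X3 X1 Z; Z → X2 X2 X2.

Start → op | X1 Z | X2 Y; Y → num | X3 Y1; Z → id | X3 X3 | X2 Y2; X1 → id; X2 → op; X3 → num; Y1 → X1 Z; Y2 → X2 X2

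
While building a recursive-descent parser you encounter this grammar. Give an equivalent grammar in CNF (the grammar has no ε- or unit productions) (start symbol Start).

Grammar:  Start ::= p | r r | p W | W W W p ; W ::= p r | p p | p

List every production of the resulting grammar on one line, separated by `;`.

Introduce a nonterminal for each terminal appearing in a rule of length ≥ 2: X1 → r, X2 → p.
Binarize each right-hand side of length ≥ 3 by chaining fresh nonterminals (Y1, Y2, …): affected rules were Start → W W W X2.

Start ::= p | X1 X1 | X2 W | W Y1; W ::= X2 X1 | X2 X2 | p; X1 ::= r; X2 ::= p; Y1 ::= W Y2; Y2 ::= W X2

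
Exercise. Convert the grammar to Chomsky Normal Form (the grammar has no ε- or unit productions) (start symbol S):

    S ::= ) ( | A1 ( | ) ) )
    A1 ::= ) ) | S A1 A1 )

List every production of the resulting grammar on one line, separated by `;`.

S ::= X1 X2 | A1 X2 | X1 Y1; A1 ::= X1 X1 | S Y2; X1 ::= ); X2 ::= (; Y1 ::= X1 X1; Y2 ::= A1 Y3; Y3 ::= A1 X1

Introduce a nonterminal for each terminal appearing in a rule of length ≥ 2: X1 → ), X2 → (.
Binarize each right-hand side of length ≥ 3 by chaining fresh nonterminals (Y1, Y2, …): affected rules were S → X1 X1 X1; A1 → S A1 A1 X1.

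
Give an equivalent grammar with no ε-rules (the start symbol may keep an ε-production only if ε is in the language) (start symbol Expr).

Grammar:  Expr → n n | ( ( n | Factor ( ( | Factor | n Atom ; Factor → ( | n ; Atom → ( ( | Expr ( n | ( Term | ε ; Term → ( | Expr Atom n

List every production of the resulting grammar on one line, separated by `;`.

The nullable symbols are {Atom}.
ε ∉ L(G), so no ε-production is kept.
Add the nullable-subset variants: Expr → n Atom gives n Atom | n. Term → Expr Atom n gives Expr Atom n | Expr n.

Expr → n n | ( ( n | Factor ( ( | Factor | n Atom | n; Factor → ( | n; Atom → ( ( | Expr ( n | ( Term; Term → ( | Expr Atom n | Expr n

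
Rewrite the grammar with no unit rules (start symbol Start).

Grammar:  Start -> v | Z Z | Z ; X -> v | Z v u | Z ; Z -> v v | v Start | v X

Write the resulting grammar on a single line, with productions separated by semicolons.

Start -> v v | v Start | v X | v | Z Z; X -> v v | v Start | v X | v | Z v u; Z -> v v | v Start | v X

Unit pairs: Start ⇒* {Z}; X ⇒* {Z}.
For each unit pair (A, B), copy every non-unit production of B to A, then drop all unit productions.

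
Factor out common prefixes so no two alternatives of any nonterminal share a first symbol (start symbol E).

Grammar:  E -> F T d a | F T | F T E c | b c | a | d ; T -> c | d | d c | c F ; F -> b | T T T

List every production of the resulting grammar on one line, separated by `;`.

E -> b c | a | d | F T E'; T -> c T' | d T''; F -> b | T T T; E' -> d a | ε | E c; T' -> ε | F; T'' -> ε | c

E has alternatives sharing prefix 'F T': factor to E → F T E' with E' → d a | ε | E c.
T has alternatives sharing prefix 'c': factor to T → c T' with T' → ε | F.
T has alternatives sharing prefix 'd': factor to T → d T'' with T'' → ε | c.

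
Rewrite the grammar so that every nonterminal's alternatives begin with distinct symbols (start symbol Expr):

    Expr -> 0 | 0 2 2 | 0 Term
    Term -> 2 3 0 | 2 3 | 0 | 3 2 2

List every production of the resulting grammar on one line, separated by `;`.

Expr has alternatives sharing prefix '0': factor to Expr → 0 Expr1 with Expr1 → ε | 2 2 | Term.
Term has alternatives sharing prefix '2 3': factor to Term → 2 3 Term1 with Term1 → 0 | ε.

Expr -> 0 Expr1; Term -> 0 | 3 2 2 | 2 3 Term1; Expr1 -> ε | 2 2 | Term; Term1 -> 0 | ε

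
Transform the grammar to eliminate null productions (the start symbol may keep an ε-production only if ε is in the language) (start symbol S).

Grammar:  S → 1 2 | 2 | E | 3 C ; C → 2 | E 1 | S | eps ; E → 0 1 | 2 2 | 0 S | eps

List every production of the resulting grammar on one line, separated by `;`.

S → 1 2 | 2 | E | 3 C | 3 | ε; C → 2 | E 1 | 1 | S; E → 0 1 | 2 2 | 0 S | 0

The nullable symbols are {C, E, S}.
ε ∈ L(G) since S is nullable, so keep S → ε.
For each production, add variants omitting each subset of nullable occurrences: S → 3 C gives 3 C | 3. C → E 1 gives E 1 | 1. E → 0 S gives 0 S | 0.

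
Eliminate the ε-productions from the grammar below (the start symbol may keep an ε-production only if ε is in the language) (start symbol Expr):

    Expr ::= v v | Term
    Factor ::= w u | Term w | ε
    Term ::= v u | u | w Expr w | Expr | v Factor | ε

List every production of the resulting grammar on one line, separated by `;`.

Expr ::= v v | Term | ε; Factor ::= w u | Term w | w; Term ::= v u | u | w Expr w | w w | Expr | v Factor | v

Nullable nonterminals: {Expr, Factor, Term}.
ε ∈ L(G) since Expr is nullable, so keep Expr → ε.
Expand every rule over subsets of its nullable positions: Factor → Term w gives Term w | w. Term → w Expr w gives w Expr w | w w. Term → v Factor gives v Factor | v.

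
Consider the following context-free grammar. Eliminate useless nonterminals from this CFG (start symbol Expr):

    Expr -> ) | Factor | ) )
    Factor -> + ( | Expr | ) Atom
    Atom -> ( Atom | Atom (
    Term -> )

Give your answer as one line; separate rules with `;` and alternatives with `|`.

Expr -> ) | Factor | ) ); Factor -> + ( | Expr

Generating nonterminals: {Expr, Factor, Term}.
Reachable from Expr after that: {Expr, Factor}.
Removed useless symbols: {Atom, Term} and every production mentioning them.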